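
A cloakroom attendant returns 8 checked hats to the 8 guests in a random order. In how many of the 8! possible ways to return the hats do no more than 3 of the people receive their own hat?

39549

# with exactly i fixed is C(8,i)·!(8-i); sum over i=0..3:
  i=0: C(8,0)·!8 = 1·14833 = 14833
  i=1: C(8,1)·!7 = 8·1854 = 14832
  i=2: C(8,2)·!6 = 28·265 = 7420
  i=3: C(8,3)·!5 = 56·44 = 2464
Total = 39549.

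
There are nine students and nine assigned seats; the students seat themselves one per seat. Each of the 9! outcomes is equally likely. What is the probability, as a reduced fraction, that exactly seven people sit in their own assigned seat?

1/10080

Favorable outcomes: C(9,7)·!2 = 36·1 = 36.
Total outcomes: 9! = 362880.
Probability = 36/362880 = 1/10080.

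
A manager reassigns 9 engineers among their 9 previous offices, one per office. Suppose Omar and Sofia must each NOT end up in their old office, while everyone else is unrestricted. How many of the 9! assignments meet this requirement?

Inclusion-exclusion on the 2 forbidden self-matches:
Σ_{j=0}^{2} (-1)^j C(2,j)(9-j)!
= C(2,0)·9! - C(2,1)·8! + C(2,2)·7!
= 362880 - 80640 + 5040
= 287280

287280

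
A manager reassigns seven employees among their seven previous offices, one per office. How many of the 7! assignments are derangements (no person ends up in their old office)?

The number of derangements of 7 is !7 = Σ_{k=0}^{7} (-1)^k·7!/k!
= 7! - 7!/1! + 7!/2! - 7!/3! + 7!/4! - 7!/5! + 7!/6! - 7!/7!
= 5040 - 5040 + 2520 - 840 + 210 - 42 + 7 - 1
= 1854

1854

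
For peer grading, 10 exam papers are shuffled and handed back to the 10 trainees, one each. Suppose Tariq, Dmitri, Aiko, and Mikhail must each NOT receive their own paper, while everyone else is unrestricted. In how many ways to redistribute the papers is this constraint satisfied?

2399760

Inclusion-exclusion on the 4 forbidden self-matches:
Σ_{j=0}^{4} (-1)^j C(4,j)(10-j)!
= C(4,0)·10! - C(4,1)·9! + C(4,2)·8! - C(4,3)·7! + C(4,4)·6!
= 3628800 - 1451520 + 241920 - 20160 + 720
= 2399760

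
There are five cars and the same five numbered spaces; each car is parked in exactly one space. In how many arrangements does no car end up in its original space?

44

!5 = 5! · Σ_{k=0}^{5} (-1)^k/k!
= 5! - 5!/1! + 5!/2! - 5!/3! + 5!/4! - 5!/5!
= 120 - 120 + 60 - 20 + 5 - 1
= 44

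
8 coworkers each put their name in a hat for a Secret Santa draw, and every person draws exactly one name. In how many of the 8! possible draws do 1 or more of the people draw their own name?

25487

# with exactly i fixed is C(8,i)·!(8-i); sum over i=1..8:
  i=1: C(8,1)·!7 = 8·1854 = 14832
  i=2: C(8,2)·!6 = 28·265 = 7420
  i=3: C(8,3)·!5 = 56·44 = 2464
  i=4: C(8,4)·!4 = 70·9 = 630
  i=5: C(8,5)·!3 = 56·2 = 112
  i=6: C(8,6)·!2 = 28·1 = 28
  i=7: C(8,7)·!1 = 8·0 = 0
  i=8: C(8,8)·!0 = 1·1 = 1
Total = 25487.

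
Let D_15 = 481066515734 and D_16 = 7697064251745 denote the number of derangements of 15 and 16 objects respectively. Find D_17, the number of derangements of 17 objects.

130850092279664

D_17 = (17-1)·(D_16 + D_15) = 16·(7697064251745 + 481066515734) = 16·8178130767479 = 130850092279664.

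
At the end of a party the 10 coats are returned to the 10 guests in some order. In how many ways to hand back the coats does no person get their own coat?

Use !n = n·!(n-1) + (-1)^n.
!10 = 10·133496 + 1 = 1334961

1334961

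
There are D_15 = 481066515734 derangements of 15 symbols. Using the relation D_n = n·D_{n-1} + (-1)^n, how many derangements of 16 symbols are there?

7697064251745

D_16 = 16·481066515734 + 1 = 7697064251745.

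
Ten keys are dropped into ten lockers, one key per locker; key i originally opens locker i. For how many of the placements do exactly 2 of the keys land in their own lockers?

Choose which 2 of the 10 are fixed: C(10,2) = 45.
The other 8 form a derangement: !8 = 14833.
Total: 45 × 14833 = 667485.

667485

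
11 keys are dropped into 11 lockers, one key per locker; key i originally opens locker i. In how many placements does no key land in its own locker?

14684570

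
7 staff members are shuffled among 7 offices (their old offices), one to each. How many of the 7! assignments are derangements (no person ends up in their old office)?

1854

!7 is the nearest integer to 7!/e.
7! = 5040, and 5040/e ≈ 1854.11, so !7 = 1854.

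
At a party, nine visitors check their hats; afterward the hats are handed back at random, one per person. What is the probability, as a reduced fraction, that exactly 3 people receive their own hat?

Favorable outcomes: C(9,3)·!6 = 84·265 = 22260.
Total outcomes: 9! = 362880.
Probability = 22260/362880 = 53/864.

53/864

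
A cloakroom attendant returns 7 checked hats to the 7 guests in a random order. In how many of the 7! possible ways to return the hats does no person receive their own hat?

1854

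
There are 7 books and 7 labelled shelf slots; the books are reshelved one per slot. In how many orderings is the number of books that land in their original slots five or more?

22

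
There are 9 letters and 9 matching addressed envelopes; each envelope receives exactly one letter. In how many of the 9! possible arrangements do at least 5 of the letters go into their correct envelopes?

Sum C(9,i)·!(9-i) for i = 5..9:
  i=5: C(9,5)·!4 = 126·9 = 1134
  i=6: C(9,6)·!3 = 84·2 = 168
  i=7: C(9,7)·!2 = 36·1 = 36
  i=8: C(9,8)·!1 = 9·0 = 0
  i=9: C(9,9)·!0 = 1·1 = 1
Total = 1339.

1339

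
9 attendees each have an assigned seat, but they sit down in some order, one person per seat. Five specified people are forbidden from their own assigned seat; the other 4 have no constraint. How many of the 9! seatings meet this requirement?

205056

Let A_j be the event that the j-th constrained one is fixed. By inclusion-exclusion over the 5 events:
Σ_{j=0}^{5} (-1)^j C(5,j)(9-j)!
= C(5,0)·9! - C(5,1)·8! + C(5,2)·7! - C(5,3)·6! + C(5,4)·5! - C(5,5)·4!
= 362880 - 201600 + 50400 - 7200 + 600 - 24
= 205056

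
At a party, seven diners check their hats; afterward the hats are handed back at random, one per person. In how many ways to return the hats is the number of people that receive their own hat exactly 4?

70

Pick the 4 fixed positions: C(7,4) = 35 ways.
The remaining 3 must be deranged: !3 = 2.
Total: 35 × 2 = 70.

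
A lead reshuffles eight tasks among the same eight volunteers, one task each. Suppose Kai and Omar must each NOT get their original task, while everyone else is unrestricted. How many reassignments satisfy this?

30960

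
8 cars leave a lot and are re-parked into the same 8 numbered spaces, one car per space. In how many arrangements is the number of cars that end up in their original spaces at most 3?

39549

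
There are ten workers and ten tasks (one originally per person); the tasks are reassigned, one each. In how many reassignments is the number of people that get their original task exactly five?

11088

Choose which 5 of the 10 are fixed: C(10,5) = 252.
The remaining 5 must be deranged: !5 = 44.
Total: 252 × 44 = 11088.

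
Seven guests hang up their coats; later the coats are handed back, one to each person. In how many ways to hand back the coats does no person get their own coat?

1854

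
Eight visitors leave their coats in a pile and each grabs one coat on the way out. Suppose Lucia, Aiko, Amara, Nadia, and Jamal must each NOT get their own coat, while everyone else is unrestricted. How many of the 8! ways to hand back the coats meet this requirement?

21234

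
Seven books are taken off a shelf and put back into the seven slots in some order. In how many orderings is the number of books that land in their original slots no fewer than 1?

3186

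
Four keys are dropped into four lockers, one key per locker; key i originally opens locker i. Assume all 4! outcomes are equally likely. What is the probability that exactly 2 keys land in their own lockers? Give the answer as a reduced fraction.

1/4

Favorable outcomes: C(4,2)·!2 = 6·1 = 6.
Total outcomes: 4! = 24.
Probability = 6/24 = 1/4.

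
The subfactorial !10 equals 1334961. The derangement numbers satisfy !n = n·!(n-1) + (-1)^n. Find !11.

!11 = 11·1334961 - 1 = 14684570.

14684570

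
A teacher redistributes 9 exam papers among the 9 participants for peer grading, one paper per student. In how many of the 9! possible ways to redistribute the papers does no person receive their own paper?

133496

!9 = 9! · Σ_{k=0}^{9} (-1)^k/k!
= 9! - 9!/1! + 9!/2! - 9!/3! + 9!/4! - 9!/5! + 9!/6! - 9!/7! + 9!/8! - 9!/9!
= 362880 - 362880 + 181440 - 60480 + 15120 - 3024 + 504 - 72 + 9 - 1
= 133496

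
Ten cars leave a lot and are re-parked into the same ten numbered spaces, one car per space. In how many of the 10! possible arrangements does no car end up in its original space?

1334961

!10 is the nearest integer to 10!/e.
10! = 3628800, and 3628800/e ≈ 1334960.92, so !10 = 1334961.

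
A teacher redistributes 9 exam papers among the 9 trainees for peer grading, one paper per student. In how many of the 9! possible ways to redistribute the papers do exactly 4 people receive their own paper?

Choose which 4 of the 9 are fixed: C(9,4) = 126.
The remaining 5 must be deranged: !5 = 44.
Total: 126 × 44 = 5544.

5544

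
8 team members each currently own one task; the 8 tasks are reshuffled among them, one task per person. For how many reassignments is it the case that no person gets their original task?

14833

The number of derangements of 8 is !8 = Σ_{k=0}^{8} (-1)^k·8!/k!
= 8! - 8!/1! + 8!/2! - 8!/3! + 8!/4! - 8!/5! + 8!/6! - 8!/7! + 8!/8!
= 40320 - 40320 + 20160 - 6720 + 1680 - 336 + 56 - 8 + 1
= 14833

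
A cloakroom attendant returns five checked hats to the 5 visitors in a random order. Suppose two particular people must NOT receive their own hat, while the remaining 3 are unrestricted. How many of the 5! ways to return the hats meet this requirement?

78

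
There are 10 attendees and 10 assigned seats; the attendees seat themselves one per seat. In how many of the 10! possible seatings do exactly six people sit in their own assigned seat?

1890

Pick the 6 fixed positions: C(10,6) = 210 ways.
The remaining 4 must be deranged: !4 = 9.
Total: 210 × 9 = 1890.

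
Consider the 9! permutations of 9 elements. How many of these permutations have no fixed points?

133496

Recurrence: !9 = 9·!8 + (-1)^9.
!9 = 9·14833 - 1 = 133496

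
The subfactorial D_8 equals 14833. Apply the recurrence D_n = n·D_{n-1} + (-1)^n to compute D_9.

D_9 = 9·14833 - 1 = 133496.

133496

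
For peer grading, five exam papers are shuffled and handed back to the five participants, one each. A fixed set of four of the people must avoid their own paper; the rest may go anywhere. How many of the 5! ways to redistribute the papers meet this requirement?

53

Let A_j be the event that the j-th constrained one is fixed. By inclusion-exclusion over the 4 events:
Σ_{j=0}^{4} (-1)^j C(4,j)(5-j)!
= C(4,0)·5! - C(4,1)·4! + C(4,2)·3! - C(4,3)·2! + C(4,4)·1!
= 120 - 96 + 36 - 8 + 1
= 53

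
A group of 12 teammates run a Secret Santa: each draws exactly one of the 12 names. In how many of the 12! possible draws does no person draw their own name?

!12 = 12! · Σ_{k=0}^{12} (-1)^k/k!
= 12! - 12!/1! + 12!/2! - 12!/3! + 12!/4! - 12!/5! + 12!/6! - 12!/7! + 12!/8! - 12!/9! + 12!/10! - 12!/11! + 12!/12!
= 479001600 - 479001600 + 239500800 - 79833600 + 19958400 - 3991680 + 665280 - 95040 + 11880 - 1320 + 132 - 12 + 1
= 176214841

176214841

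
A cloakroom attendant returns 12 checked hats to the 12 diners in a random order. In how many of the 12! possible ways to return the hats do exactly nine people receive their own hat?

Pick the 9 fixed positions: C(12,9) = 220 ways.
The remaining 3 must be deranged: !3 = 2.
Total: 220 × 2 = 440.

440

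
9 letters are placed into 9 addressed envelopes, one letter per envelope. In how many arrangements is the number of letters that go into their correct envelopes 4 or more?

6883

# with exactly i fixed is C(9,i)·!(9-i); sum over i=4..9:
  i=4: C(9,4)·!5 = 126·44 = 5544
  i=5: C(9,5)·!4 = 126·9 = 1134
  i=6: C(9,6)·!3 = 84·2 = 168
  i=7: C(9,7)·!2 = 36·1 = 36
  i=8: C(9,8)·!1 = 9·0 = 0
  i=9: C(9,9)·!0 = 1·1 = 1
Total = 6883.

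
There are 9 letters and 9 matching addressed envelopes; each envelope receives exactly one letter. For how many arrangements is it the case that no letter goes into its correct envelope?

133496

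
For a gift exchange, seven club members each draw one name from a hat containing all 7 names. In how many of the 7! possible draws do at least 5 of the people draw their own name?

# with exactly i fixed is C(7,i)·!(7-i); sum over i=5..7:
  i=5: C(7,5)·!2 = 21·1 = 21
  i=6: C(7,6)·!1 = 7·0 = 0
  i=7: C(7,7)·!0 = 1·1 = 1
Total = 22.

22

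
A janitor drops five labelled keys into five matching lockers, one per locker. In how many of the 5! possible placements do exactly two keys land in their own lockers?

20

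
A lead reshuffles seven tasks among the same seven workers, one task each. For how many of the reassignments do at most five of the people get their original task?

# with exactly i fixed is C(7,i)·!(7-i); sum over i=0..5:
  i=0: C(7,0)·!7 = 1·1854 = 1854
  i=1: C(7,1)·!6 = 7·265 = 1855
  i=2: C(7,2)·!5 = 21·44 = 924
  i=3: C(7,3)·!4 = 35·9 = 315
  i=4: C(7,4)·!3 = 35·2 = 70
  i=5: C(7,5)·!2 = 21·1 = 21
Total = 5039.

5039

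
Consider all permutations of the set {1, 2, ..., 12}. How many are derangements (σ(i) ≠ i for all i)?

176214841

!12 is the nearest integer to 12!/e.
12! = 479001600, and 479001600/e ≈ 176214840.93, so !12 = 176214841.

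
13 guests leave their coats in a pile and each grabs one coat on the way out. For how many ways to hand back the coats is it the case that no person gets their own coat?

2290792932

By inclusion-exclusion, !13 = Σ (-1)^k · 13!/k! for k=0..13
= 13! - 13!/1! + 13!/2! - 13!/3! + 13!/4! - 13!/5! + 13!/6! - 13!/7! + 13!/8! - 13!/9! + 13!/10! - 13!/11! + 13!/12! - 13!/13!
= 6227020800 - 6227020800 + 3113510400 - 1037836800 + 259459200 - 51891840 + 8648640 - 1235520 + 154440 - 17160 + 1716 - 156 + 13 - 1
= 2290792932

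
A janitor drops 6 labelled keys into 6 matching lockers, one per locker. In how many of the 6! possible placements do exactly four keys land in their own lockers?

15

Pick the 4 fixed positions: C(6,4) = 15 ways.
The other 2 form a derangement: !2 = 1.
Total: 15 × 1 = 15.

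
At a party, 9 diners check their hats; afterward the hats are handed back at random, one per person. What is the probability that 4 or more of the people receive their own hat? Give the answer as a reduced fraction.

6883/362880

Favorable outcomes: Σ_{i≥4} C(9,i)·!(9-i) = 126·44 + 126·9 + 84·2 + 36·1 + 9·0 + 1·1 = 6883.
Total outcomes: 9! = 362880.
Probability = 6883/362880 = 6883/362880.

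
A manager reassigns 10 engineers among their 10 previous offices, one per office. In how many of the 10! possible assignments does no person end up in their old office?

1334961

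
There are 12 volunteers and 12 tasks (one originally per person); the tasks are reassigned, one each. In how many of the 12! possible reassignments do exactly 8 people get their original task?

Pick the 8 fixed positions: C(12,8) = 495 ways.
The other 4 form a derangement: !4 = 9.
Total: 495 × 9 = 4455.

4455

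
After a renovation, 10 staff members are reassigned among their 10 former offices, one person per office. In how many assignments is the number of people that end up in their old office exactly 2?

Pick the 2 fixed positions: C(10,2) = 45 ways.
The other 8 form a derangement: !8 = 14833.
Total: 45 × 14833 = 667485.

667485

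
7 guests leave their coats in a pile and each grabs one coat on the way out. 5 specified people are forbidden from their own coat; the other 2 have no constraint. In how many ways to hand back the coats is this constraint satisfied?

Let A_j be the event that the j-th constrained one is fixed. By inclusion-exclusion over the 5 events:
Σ_{j=0}^{5} (-1)^j C(5,j)(7-j)!
= C(5,0)·7! - C(5,1)·6! + C(5,2)·5! - C(5,3)·4! + C(5,4)·3! - C(5,5)·2!
= 5040 - 3600 + 1200 - 240 + 30 - 2
= 2428

2428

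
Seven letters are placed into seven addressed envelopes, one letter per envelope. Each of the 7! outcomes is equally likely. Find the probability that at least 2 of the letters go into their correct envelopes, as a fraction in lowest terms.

1331/5040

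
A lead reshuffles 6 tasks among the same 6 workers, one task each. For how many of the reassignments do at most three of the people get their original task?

# with exactly i fixed is C(6,i)·!(6-i); sum over i=0..3:
  i=0: C(6,0)·!6 = 1·265 = 265
  i=1: C(6,1)·!5 = 6·44 = 264
  i=2: C(6,2)·!4 = 15·9 = 135
  i=3: C(6,3)·!3 = 20·2 = 40
Total = 704.

704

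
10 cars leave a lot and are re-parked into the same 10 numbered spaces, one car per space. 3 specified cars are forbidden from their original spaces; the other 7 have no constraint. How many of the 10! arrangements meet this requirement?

Inclusion-exclusion on the 3 forbidden self-matches:
Σ_{j=0}^{3} (-1)^j C(3,j)(10-j)!
= C(3,0)·10! - C(3,1)·9! + C(3,2)·8! - C(3,3)·7!
= 3628800 - 1088640 + 120960 - 5040
= 2656080

2656080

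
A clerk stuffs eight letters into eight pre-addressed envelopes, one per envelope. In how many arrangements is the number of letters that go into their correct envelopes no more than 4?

40179

Sum C(8,i)·!(8-i) for i = 0..4:
  i=0: C(8,0)·!8 = 1·14833 = 14833
  i=1: C(8,1)·!7 = 8·1854 = 14832
  i=2: C(8,2)·!6 = 28·265 = 7420
  i=3: C(8,3)·!5 = 56·44 = 2464
  i=4: C(8,4)·!4 = 70·9 = 630
Total = 40179.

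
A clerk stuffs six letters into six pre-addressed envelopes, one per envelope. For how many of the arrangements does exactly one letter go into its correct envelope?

264

Choose which one of the 6 is fixed: C(6,1) = 6.
The remaining 5 must be deranged: !5 = 44.
Total: 6 × 44 = 264.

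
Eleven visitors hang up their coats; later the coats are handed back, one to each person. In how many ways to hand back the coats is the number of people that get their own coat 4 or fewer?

39770686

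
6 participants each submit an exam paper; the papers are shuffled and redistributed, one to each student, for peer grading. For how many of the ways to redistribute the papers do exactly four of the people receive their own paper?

Choose which 4 of the 6 are fixed: C(6,4) = 15.
The remaining 2 must be deranged: !2 = 1.
Total: 15 × 1 = 15.

15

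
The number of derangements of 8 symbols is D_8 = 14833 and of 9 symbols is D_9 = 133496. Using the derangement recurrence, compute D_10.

1334961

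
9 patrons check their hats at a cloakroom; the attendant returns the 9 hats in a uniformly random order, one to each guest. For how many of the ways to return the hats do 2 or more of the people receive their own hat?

95887

# with exactly i fixed is C(9,i)·!(9-i); sum over i=2..9:
  i=2: C(9,2)·!7 = 36·1854 = 66744
  i=3: C(9,3)·!6 = 84·265 = 22260
  i=4: C(9,4)·!5 = 126·44 = 5544
  i=5: C(9,5)·!4 = 126·9 = 1134
  i=6: C(9,6)·!3 = 84·2 = 168
  i=7: C(9,7)·!2 = 36·1 = 36
  i=8: C(9,8)·!1 = 9·0 = 0
  i=9: C(9,9)·!0 = 1·1 = 1
Total = 95887.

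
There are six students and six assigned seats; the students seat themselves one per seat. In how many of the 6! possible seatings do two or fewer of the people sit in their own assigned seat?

Sum C(6,i)·!(6-i) for i = 0..2:
  i=0: C(6,0)·!6 = 1·265 = 265
  i=1: C(6,1)·!5 = 6·44 = 264
  i=2: C(6,2)·!4 = 15·9 = 135
Total = 664.

664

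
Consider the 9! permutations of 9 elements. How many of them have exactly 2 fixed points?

Choose which 2 of the 9 are fixed: C(9,2) = 36.
The other 7 form a derangement: !7 = 1854.
Total: 36 × 1854 = 66744.

66744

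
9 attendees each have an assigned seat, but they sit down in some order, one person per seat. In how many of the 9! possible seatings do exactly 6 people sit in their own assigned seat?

Pick the 6 fixed positions: C(9,6) = 84 ways.
The other 3 form a derangement: !3 = 2.
Total: 84 × 2 = 168.

168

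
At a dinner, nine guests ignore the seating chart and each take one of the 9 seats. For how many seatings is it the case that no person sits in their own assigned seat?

133496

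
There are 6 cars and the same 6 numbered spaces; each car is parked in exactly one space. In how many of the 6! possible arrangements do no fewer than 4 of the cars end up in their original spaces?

Sum C(6,i)·!(6-i) for i = 4..6:
  i=4: C(6,4)·!2 = 15·1 = 15
  i=5: C(6,5)·!1 = 6·0 = 0
  i=6: C(6,6)·!0 = 1·1 = 1
Total = 16.

16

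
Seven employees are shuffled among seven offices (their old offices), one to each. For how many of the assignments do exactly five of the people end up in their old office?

21

Pick the 5 fixed positions: C(7,5) = 21 ways.
The remaining 2 must be deranged: !2 = 1.
Total: 21 × 1 = 21.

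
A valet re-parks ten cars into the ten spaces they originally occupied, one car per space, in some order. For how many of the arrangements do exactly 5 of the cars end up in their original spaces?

11088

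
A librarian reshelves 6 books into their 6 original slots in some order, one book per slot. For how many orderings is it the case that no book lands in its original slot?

Recurrence: !6 = 6·!5 + (-1)^6.
!6 = 6·44 + 1 = 265

265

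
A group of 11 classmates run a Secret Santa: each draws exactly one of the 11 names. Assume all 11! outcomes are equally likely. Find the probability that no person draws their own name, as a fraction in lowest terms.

1468457/3991680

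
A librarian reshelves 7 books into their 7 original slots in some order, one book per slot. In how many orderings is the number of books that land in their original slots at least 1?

# with exactly i fixed is C(7,i)·!(7-i); sum over i=1..7:
  i=1: C(7,1)·!6 = 7·265 = 1855
  i=2: C(7,2)·!5 = 21·44 = 924
  i=3: C(7,3)·!4 = 35·9 = 315
  i=4: C(7,4)·!3 = 35·2 = 70
  i=5: C(7,5)·!2 = 21·1 = 21
  i=6: C(7,6)·!1 = 7·0 = 0
  i=7: C(7,7)·!0 = 1·1 = 1
Total = 3186.

3186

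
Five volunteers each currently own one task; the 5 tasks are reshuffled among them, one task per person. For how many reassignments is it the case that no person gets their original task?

44

!5 = 5! · Σ_{k=0}^{5} (-1)^k/k!
= 5! - 5!/1! + 5!/2! - 5!/3! + 5!/4! - 5!/5!
= 120 - 120 + 60 - 20 + 5 - 1
= 44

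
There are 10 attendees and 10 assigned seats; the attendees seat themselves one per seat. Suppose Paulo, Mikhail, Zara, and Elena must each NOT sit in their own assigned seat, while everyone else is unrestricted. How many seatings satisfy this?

Let A_j be the event that the j-th constrained one is fixed. By inclusion-exclusion over the 4 events:
Σ_{j=0}^{4} (-1)^j C(4,j)(10-j)!
= C(4,0)·10! - C(4,1)·9! + C(4,2)·8! - C(4,3)·7! + C(4,4)·6!
= 3628800 - 1451520 + 241920 - 20160 + 720
= 2399760

2399760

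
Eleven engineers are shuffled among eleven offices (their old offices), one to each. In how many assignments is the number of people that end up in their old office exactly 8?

330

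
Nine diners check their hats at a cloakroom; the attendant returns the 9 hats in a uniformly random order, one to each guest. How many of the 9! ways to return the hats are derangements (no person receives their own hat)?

Use !n = (n-1)(!(n-1) + !(n-2)).
!9 = 8·(14833 + 1854) = 8·16687 = 133496

133496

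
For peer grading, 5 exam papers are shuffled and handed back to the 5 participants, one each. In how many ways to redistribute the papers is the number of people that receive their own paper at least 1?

76

Sum C(5,i)·!(5-i) for i = 1..5:
  i=1: C(5,1)·!4 = 5·9 = 45
  i=2: C(5,2)·!3 = 10·2 = 20
  i=3: C(5,3)·!2 = 10·1 = 10
  i=4: C(5,4)·!1 = 5·0 = 0
  i=5: C(5,5)·!0 = 1·1 = 1
Total = 76.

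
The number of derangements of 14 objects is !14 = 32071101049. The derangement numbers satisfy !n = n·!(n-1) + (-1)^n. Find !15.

!15 = 15·32071101049 - 1 = 481066515734.

481066515734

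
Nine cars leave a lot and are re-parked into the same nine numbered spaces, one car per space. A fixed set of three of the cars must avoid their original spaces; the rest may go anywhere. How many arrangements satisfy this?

256320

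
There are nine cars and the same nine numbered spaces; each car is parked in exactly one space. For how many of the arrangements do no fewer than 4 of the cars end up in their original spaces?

Sum C(9,i)·!(9-i) for i = 4..9:
  i=4: C(9,4)·!5 = 126·44 = 5544
  i=5: C(9,5)·!4 = 126·9 = 1134
  i=6: C(9,6)·!3 = 84·2 = 168
  i=7: C(9,7)·!2 = 36·1 = 36
  i=8: C(9,8)·!1 = 9·0 = 0
  i=9: C(9,9)·!0 = 1·1 = 1
Total = 6883.

6883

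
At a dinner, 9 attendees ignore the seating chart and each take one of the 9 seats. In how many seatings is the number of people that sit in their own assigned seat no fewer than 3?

29143

Sum C(9,i)·!(9-i) for i = 3..9:
  i=3: C(9,3)·!6 = 84·265 = 22260
  i=4: C(9,4)·!5 = 126·44 = 5544
  i=5: C(9,5)·!4 = 126·9 = 1134
  i=6: C(9,6)·!3 = 84·2 = 168
  i=7: C(9,7)·!2 = 36·1 = 36
  i=8: C(9,8)·!1 = 9·0 = 0
  i=9: C(9,9)·!0 = 1·1 = 1
Total = 29143.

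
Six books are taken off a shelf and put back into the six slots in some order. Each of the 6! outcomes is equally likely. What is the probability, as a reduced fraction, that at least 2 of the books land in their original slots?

Favorable outcomes: Σ_{i≥2} C(6,i)·!(6-i) = 15·9 + 20·2 + 15·1 + 6·0 + 1·1 = 191.
Total outcomes: 6! = 720.
Probability = 191/720 = 191/720.

191/720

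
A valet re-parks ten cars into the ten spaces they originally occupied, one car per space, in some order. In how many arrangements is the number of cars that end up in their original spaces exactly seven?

240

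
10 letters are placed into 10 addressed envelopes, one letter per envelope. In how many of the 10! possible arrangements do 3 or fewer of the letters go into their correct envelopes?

Sum C(10,i)·!(10-i) for i = 0..3:
  i=0: C(10,0)·!10 = 1·1334961 = 1334961
  i=1: C(10,1)·!9 = 10·133496 = 1334960
  i=2: C(10,2)·!8 = 45·14833 = 667485
  i=3: C(10,3)·!7 = 120·1854 = 222480
Total = 3559886.

3559886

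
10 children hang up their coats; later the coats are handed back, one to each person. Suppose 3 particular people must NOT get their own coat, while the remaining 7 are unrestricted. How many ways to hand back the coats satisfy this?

2656080

Let A_j be the event that the j-th constrained one is fixed. By inclusion-exclusion over the 3 events:
Σ_{j=0}^{3} (-1)^j C(3,j)(10-j)!
= C(3,0)·10! - C(3,1)·9! + C(3,2)·8! - C(3,3)·7!
= 3628800 - 1088640 + 120960 - 5040
= 2656080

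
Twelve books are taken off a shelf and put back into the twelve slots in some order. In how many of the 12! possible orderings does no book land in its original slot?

176214841

Recurrence: !12 = 11·(!11 + !10).
!12 = 11·(14684570 + 1334961) = 11·16019531 = 176214841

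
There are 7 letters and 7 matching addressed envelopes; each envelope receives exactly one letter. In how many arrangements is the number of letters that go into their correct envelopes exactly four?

Choose which 4 of the 7 are fixed: C(7,4) = 35.
The other 3 form a derangement: !3 = 2.
Total: 35 × 2 = 70.

70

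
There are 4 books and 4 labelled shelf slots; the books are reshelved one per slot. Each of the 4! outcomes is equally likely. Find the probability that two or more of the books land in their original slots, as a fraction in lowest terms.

7/24

Favorable outcomes: Σ_{i≥2} C(4,i)·!(4-i) = 6·1 + 4·0 + 1·1 = 7.
Total outcomes: 4! = 24.
Probability = 7/24 = 7/24.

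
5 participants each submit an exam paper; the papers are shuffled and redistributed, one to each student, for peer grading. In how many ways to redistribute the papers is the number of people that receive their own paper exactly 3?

10

Choose which 3 of the 5 are fixed: C(5,3) = 10.
The other 2 form a derangement: !2 = 1.
Total: 10 × 1 = 10.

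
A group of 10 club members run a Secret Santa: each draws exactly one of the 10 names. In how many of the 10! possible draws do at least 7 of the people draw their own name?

286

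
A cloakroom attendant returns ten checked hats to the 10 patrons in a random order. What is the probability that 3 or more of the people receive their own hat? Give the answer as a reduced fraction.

145697/1814400

Favorable outcomes: Σ_{i≥3} C(10,i)·!(10-i) = 120·1854 + 210·265 + 252·44 + 210·9 + 120·2 + 45·1 + 10·0 + 1·1 = 291394.
Total outcomes: 10! = 3628800.
Probability = 291394/3628800 = 145697/1814400.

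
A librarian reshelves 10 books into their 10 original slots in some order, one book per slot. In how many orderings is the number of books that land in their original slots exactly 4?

55650

Pick the 4 fixed positions: C(10,4) = 210 ways.
The remaining 6 must be deranged: !6 = 265.
Total: 210 × 265 = 55650.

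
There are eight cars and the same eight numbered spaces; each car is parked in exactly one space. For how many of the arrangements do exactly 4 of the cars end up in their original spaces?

Choose which 4 of the 8 are fixed: C(8,4) = 70.
The remaining 4 must be deranged: !4 = 9.
Total: 70 × 9 = 630.

630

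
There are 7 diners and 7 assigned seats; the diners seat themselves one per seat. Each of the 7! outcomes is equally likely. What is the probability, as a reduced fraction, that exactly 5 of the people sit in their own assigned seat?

1/240

Favorable outcomes: C(7,5)·!2 = 21·1 = 21.
Total outcomes: 7! = 5040.
Probability = 21/5040 = 1/240.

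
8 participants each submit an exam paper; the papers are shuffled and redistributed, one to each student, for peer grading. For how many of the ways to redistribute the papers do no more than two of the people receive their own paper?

Sum C(8,i)·!(8-i) for i = 0..2:
  i=0: C(8,0)·!8 = 1·14833 = 14833
  i=1: C(8,1)·!7 = 8·1854 = 14832
  i=2: C(8,2)·!6 = 28·265 = 7420
Total = 37085.

37085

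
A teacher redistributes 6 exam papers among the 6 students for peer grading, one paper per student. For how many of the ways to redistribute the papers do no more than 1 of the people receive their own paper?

# with exactly i fixed is C(6,i)·!(6-i); sum over i=0..1:
  i=0: C(6,0)·!6 = 1·265 = 265
  i=1: C(6,1)·!5 = 6·44 = 264
Total = 529.

529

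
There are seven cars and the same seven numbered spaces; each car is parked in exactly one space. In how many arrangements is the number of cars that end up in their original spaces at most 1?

3709

Sum C(7,i)·!(7-i) for i = 0..1:
  i=0: C(7,0)·!7 = 1·1854 = 1854
  i=1: C(7,1)·!6 = 7·265 = 1855
Total = 3709.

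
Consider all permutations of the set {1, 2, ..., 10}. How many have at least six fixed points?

2176

# with exactly i fixed is C(10,i)·!(10-i); sum over i=6..10:
  i=6: C(10,6)·!4 = 210·9 = 1890
  i=7: C(10,7)·!3 = 120·2 = 240
  i=8: C(10,8)·!2 = 45·1 = 45
  i=9: C(10,9)·!1 = 10·0 = 0
  i=10: C(10,10)·!0 = 1·1 = 1
Total = 2176.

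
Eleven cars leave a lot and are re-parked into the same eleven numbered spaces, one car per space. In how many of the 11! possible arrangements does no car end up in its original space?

14684570

Use !n = n·!(n-1) + (-1)^n.
!11 = 11·1334961 - 1 = 14684570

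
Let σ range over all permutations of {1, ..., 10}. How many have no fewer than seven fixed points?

# with exactly i fixed is C(10,i)·!(10-i); sum over i=7..10:
  i=7: C(10,7)·!3 = 120·2 = 240
  i=8: C(10,8)·!2 = 45·1 = 45
  i=9: C(10,9)·!1 = 10·0 = 0
  i=10: C(10,10)·!0 = 1·1 = 1
Total = 286.

286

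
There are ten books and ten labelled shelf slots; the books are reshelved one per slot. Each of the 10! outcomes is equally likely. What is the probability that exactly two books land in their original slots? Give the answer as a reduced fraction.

Favorable outcomes: C(10,2)·!8 = 45·14833 = 667485.
Total outcomes: 10! = 3628800.
Probability = 667485/3628800 = 2119/11520.

2119/11520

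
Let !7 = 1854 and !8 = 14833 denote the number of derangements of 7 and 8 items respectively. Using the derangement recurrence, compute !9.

133496

!9 = (9-1)·(!8 + !7) = 8·(14833 + 1854) = 8·16687 = 133496.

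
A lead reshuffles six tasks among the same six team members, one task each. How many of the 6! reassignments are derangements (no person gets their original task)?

265

Use !n = n·!(n-1) + (-1)^n.
!6 = 6·44 + 1 = 265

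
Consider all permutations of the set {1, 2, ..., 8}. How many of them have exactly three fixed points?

2464

Choose which 3 of the 8 are fixed: C(8,3) = 56.
The remaining 5 must be deranged: !5 = 44.
Total: 56 × 44 = 2464.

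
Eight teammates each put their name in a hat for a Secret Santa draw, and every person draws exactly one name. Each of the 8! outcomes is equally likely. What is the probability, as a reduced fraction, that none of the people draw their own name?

Favorable outcomes: !8 = 14833.
Total outcomes: 8! = 40320.
Probability = 14833/40320 = 2119/5760.

2119/5760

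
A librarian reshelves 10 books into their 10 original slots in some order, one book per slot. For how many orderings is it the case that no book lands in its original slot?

1334961

Use !n = n·!(n-1) + (-1)^n.
!10 = 10·133496 + 1 = 1334961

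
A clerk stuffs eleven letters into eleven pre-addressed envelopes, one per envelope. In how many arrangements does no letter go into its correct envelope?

!11 is the nearest integer to 11!/e.
11! = 39916800, and 39916800/e ≈ 14684570.08, so !11 = 14684570.

14684570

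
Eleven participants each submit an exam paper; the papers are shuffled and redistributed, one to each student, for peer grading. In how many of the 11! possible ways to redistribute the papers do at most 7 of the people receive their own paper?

39916414

Sum C(11,i)·!(11-i) for i = 0..7:
  i=0: C(11,0)·!11 = 1·14684570 = 14684570
  i=1: C(11,1)·!10 = 11·1334961 = 14684571
  i=2: C(11,2)·!9 = 55·133496 = 7342280
  i=3: C(11,3)·!8 = 165·14833 = 2447445
  i=4: C(11,4)·!7 = 330·1854 = 611820
  i=5: C(11,5)·!6 = 462·265 = 122430
  i=6: C(11,6)·!5 = 462·44 = 20328
  i=7: C(11,7)·!4 = 330·9 = 2970
Total = 39916414.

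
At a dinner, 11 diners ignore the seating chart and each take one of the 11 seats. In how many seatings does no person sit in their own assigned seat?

14684570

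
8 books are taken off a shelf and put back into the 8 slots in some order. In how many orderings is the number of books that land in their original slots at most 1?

29665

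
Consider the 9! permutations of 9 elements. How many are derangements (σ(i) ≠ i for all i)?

133496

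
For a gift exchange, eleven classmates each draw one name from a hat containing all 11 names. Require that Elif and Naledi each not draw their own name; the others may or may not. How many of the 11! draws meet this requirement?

Let A_j be the event that the j-th constrained one is fixed. By inclusion-exclusion over the 2 events:
Σ_{j=0}^{2} (-1)^j C(2,j)(11-j)!
= C(2,0)·11! - C(2,1)·10! + C(2,2)·9!
= 39916800 - 7257600 + 362880
= 33022080

33022080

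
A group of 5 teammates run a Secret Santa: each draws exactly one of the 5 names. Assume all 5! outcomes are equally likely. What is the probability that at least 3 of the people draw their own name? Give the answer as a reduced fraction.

Favorable outcomes: Σ_{i≥3} C(5,i)·!(5-i) = 10·1 + 5·0 + 1·1 = 11.
Total outcomes: 5! = 120.
Probability = 11/120 = 11/120.

11/120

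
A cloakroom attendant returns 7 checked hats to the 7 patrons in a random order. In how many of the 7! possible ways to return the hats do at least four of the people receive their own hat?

# with exactly i fixed is C(7,i)·!(7-i); sum over i=4..7:
  i=4: C(7,4)·!3 = 35·2 = 70
  i=5: C(7,5)·!2 = 21·1 = 21
  i=6: C(7,6)·!1 = 7·0 = 0
  i=7: C(7,7)·!0 = 1·1 = 1
Total = 92.

92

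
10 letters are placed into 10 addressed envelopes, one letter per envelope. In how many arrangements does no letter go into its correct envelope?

1334961

The subfactorial !10 = [10!/e] (nearest integer).
10! = 3628800, and 3628800/e ≈ 1334960.92, so !10 = 1334961.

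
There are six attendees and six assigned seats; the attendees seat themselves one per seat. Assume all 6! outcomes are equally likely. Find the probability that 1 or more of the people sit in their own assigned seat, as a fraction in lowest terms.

91/144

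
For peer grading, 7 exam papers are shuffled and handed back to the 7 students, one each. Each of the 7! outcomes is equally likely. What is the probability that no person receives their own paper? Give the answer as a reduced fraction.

103/280

Favorable outcomes: !7 = 1854.
Total outcomes: 7! = 5040.
Probability = 1854/5040 = 103/280.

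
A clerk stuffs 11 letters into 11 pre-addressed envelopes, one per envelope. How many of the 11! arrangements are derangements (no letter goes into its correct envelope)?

14684570

The subfactorial !11 = [11!/e] (nearest integer).
11! = 39916800, and 39916800/e ≈ 14684570.08, so !11 = 14684570.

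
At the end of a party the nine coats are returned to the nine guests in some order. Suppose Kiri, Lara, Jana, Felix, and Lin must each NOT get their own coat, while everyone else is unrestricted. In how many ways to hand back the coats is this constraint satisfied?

Let A_j be the event that the j-th constrained one is fixed. By inclusion-exclusion over the 5 events:
Σ_{j=0}^{5} (-1)^j C(5,j)(9-j)!
= C(5,0)·9! - C(5,1)·8! + C(5,2)·7! - C(5,3)·6! + C(5,4)·5! - C(5,5)·4!
= 362880 - 201600 + 50400 - 7200 + 600 - 24
= 205056

205056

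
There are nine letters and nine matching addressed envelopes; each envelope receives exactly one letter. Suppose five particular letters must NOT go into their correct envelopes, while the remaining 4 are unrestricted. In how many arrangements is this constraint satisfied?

205056

Let A_j be the event that the j-th constrained one is fixed. By inclusion-exclusion over the 5 events:
Σ_{j=0}^{5} (-1)^j C(5,j)(9-j)!
= C(5,0)·9! - C(5,1)·8! + C(5,2)·7! - C(5,3)·6! + C(5,4)·5! - C(5,5)·4!
= 362880 - 201600 + 50400 - 7200 + 600 - 24
= 205056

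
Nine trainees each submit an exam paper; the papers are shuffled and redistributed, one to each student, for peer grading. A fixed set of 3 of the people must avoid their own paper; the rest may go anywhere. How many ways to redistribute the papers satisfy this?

Inclusion-exclusion on the 3 forbidden self-matches:
Σ_{j=0}^{3} (-1)^j C(3,j)(9-j)!
= C(3,0)·9! - C(3,1)·8! + C(3,2)·7! - C(3,3)·6!
= 362880 - 120960 + 15120 - 720
= 256320

256320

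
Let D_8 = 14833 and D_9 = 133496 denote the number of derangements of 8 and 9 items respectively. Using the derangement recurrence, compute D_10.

D_10 = (10-1)·(D_9 + D_8) = 9·(133496 + 14833) = 9·148329 = 1334961.

1334961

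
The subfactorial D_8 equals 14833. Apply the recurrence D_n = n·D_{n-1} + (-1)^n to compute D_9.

133496

D_9 = 9·14833 - 1 = 133496.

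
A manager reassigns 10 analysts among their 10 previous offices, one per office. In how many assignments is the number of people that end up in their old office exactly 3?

Choose which 3 of the 10 are fixed: C(10,3) = 120.
The other 7 form a derangement: !7 = 1854.
Total: 120 × 1854 = 222480.

222480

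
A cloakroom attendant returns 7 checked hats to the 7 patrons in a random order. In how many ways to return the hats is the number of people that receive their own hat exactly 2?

924

Choose which 2 of the 7 are fixed: C(7,2) = 21.
The remaining 5 must be deranged: !5 = 44.
Total: 21 × 44 = 924.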